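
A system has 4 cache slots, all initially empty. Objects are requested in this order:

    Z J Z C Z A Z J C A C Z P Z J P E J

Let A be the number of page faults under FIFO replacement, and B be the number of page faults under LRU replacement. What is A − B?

Under FIFO: F F . F . F . . . . . . F F F . F . → 8 faults.
Under LRU: F F . F . F . . . . . . F . F . F . → 7 faults.
A − B = 8 − 7 = 1.

1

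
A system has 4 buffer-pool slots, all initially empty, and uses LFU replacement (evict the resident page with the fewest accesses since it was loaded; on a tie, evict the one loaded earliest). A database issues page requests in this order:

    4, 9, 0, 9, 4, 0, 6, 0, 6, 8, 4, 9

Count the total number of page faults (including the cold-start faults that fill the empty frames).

4 → fault, frames {4}
9 → fault, frames {4,9}
0 → fault, frames {4,9,0}
9 → hit
4 → hit
0 → hit
6 → fault, frames {4,9,0,6}
0 → hit
6 → hit
8 → fault, evict 4, frames {9,0,6,8}
4 → fault, evict 8, frames {9,0,6,4}
9 → hit
Page faults: 6.

6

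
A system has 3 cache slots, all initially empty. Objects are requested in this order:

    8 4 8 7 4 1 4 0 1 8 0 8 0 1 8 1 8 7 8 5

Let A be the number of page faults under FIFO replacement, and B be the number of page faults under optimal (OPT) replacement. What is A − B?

Under FIFO: F F . F . F . F . F . . . . . . . F . F → 8 faults.
Under OPT: F F . F . F . F . . . . . . . . . F . F → 7 faults.
A − B = 8 − 7 = 1.

1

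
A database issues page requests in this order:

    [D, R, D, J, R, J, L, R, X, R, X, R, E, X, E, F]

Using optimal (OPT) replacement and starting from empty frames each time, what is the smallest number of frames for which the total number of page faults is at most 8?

f=1: 16 faults
f=2: 7 faults
f=3: 7 faults
f=4: 7 faults
f=5: 7 faults
f=6: 7 faults
f=7: 7 faults
Smallest f with faults ≤ 8 is 2.

2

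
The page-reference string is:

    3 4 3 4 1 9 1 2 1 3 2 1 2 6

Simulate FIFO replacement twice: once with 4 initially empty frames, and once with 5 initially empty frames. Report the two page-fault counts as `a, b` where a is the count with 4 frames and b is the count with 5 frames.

7, 6

4 frames: F F . . F F . F . F . . . F → 7 faults.
5 frames: F F . . F F . F . . . . . F → 6 faults.
6 < 7: adding a frame reduced faults, as is typical.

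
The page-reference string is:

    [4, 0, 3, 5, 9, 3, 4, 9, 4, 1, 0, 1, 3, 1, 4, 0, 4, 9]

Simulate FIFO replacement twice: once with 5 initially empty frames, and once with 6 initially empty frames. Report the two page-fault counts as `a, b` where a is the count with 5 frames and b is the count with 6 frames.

8, 6

5 frames: F F F F F . . . . F . . . . F F . . → 8 faults.
6 frames: F F F F F . . . . F . . . . . . . . → 6 faults.
6 < 8: adding a frame reduced faults, as is typical.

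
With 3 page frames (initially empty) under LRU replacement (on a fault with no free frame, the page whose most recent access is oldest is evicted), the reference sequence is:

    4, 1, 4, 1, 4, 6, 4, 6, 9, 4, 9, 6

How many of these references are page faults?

4: miss, frames (4)
1: miss, frames (4 1)
4: hit
1: hit
4: hit
6: miss, frames (1 4 6)
4: hit
6: hit
9: miss, evict 1, frames (4 6 9)
4: hit
9: hit
6: hit
Page faults: 4.

4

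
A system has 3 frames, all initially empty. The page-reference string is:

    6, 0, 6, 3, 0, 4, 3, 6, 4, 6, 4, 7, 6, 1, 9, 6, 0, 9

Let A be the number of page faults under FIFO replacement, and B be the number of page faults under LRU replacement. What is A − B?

Under FIFO: F F . F . F . F . . . F . F F F F . → 10 faults.
Under LRU: F F . F . F . F . . . F . F F . F . → 9 faults.
A − B = 10 − 9 = 1.

1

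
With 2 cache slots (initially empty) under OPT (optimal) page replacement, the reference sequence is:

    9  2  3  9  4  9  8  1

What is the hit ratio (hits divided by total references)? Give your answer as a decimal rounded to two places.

9 -> miss, frames {9}
2 -> miss, frames {9,2}
3 -> miss, evict 2, frames {9,3}
9 -> hit
4 -> miss, evict 3, frames {9,4}
9 -> hit
8 -> miss, evict 4, frames {9,8}
1 -> miss, evict 8, frames {9,1}
Hits: 2 of 8 references → 2/8 = 0.2500.

0.25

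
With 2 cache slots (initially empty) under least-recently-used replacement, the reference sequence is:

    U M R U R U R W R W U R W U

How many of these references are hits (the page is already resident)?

U: fault, frames (U)
M: fault, frames (U M)
R: fault, evict U, frames (M R)
U: fault, evict M, frames (R U)
R: hit
U: hit
R: hit
W: fault, evict U, frames (R W)
R: hit
W: hit
U: fault, evict R, frames (W U)
R: fault, evict W, frames (U R)
W: fault, evict U, frames (R W)
U: fault, evict R, frames (W U)
Hits: 5.

5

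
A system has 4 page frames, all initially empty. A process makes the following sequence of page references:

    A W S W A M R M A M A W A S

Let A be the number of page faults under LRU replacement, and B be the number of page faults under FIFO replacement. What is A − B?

Under LRU: F F F . . F F . . . . . . F → 6 faults.
Under FIFO: F F F . . F F . F . . F . F → 8 faults.
A − B = 6 − 8 = -2.

-2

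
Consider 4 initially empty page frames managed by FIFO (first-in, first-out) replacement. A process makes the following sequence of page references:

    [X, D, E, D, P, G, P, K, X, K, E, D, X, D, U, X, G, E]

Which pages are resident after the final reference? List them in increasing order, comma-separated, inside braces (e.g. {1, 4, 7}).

{D, E, G, U}

X → fault, frames (X)
D → fault, frames (X D)
E → fault, frames (X D E)
D → hit
P → fault, frames (X D E P)
G → fault, evict X, frames (D E P G)
P → hit
K → fault, evict D, frames (E P G K)
X → fault, evict E, frames (P G K X)
K → hit
E → fault, evict P, frames (G K X E)
D → fault, evict G, frames (K X E D)
X → hit
D → hit
U → fault, evict K, frames (X E D U)
X → hit
G → fault, evict X, frames (E D U G)
E → hit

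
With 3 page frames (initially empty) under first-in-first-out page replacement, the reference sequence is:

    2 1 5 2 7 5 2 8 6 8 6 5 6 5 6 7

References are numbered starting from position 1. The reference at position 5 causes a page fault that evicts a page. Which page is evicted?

pos 1: 2 → fault, frames (2)
pos 2: 1 → fault, frames (2 1)
pos 3: 5 → fault, frames (2 1 5)
pos 4: 2 → hit
pos 5: 7 → fault, evict 2, frames (1 5 7)
At position 5, page 2 is evicted.

2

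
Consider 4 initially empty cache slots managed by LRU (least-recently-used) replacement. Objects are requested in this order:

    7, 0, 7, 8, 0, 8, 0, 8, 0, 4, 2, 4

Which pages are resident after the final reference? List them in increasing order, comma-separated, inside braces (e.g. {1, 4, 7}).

{0, 2, 4, 8}

7 -> fault, frames {7}
0 -> fault, frames {7,0}
7 -> hit
8 -> fault, frames {0,7,8}
0 -> hit
8 -> hit
0 -> hit
8 -> hit
0 -> hit
4 -> fault, frames {7,8,0,4}
2 -> fault, evict 7, frames {8,0,4,2}
4 -> hit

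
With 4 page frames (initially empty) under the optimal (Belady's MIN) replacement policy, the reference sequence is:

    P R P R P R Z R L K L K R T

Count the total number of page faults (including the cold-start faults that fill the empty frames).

6

P -> fault, frames (P)
R -> fault, frames (P R)
P -> hit
R -> hit
P -> hit
R -> hit
Z -> fault, frames (P R Z)
R -> hit
L -> fault, frames (P R Z L)
K -> fault, evict Z, frames (P R L K)
L -> hit
K -> hit
R -> hit
T -> fault, evict K, frames (P R L T)
Page faults: 6.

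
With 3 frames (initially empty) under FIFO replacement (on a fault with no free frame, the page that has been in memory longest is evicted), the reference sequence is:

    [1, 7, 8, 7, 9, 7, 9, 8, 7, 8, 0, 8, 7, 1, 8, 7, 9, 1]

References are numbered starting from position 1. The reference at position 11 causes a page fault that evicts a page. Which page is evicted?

pos 1: 1 -> miss, frames (1)
pos 2: 7 -> miss, frames (1 7)
pos 3: 8 -> miss, frames (1 7 8)
pos 4: 7 -> hit
pos 5: 9 -> miss, evict 1, frames (7 8 9)
pos 6: 7 -> hit
pos 7: 9 -> hit
pos 8: 8 -> hit
pos 9: 7 -> hit
pos 10: 8 -> hit
pos 11: 0 -> miss, evict 7, frames (8 9 0)
At position 11, page 7 is evicted.

7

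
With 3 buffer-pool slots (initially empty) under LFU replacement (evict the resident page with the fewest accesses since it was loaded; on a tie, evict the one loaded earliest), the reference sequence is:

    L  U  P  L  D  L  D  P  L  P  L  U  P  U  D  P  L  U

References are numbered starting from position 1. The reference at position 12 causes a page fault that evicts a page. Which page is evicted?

D

pos 1: L -> miss, frames (L)
pos 2: U -> miss, frames (L U)
pos 3: P -> miss, frames (L U P)
pos 4: L -> hit
pos 5: D -> miss, evict U, frames (L P D)
pos 6: L -> hit
pos 7: D -> hit
pos 8: P -> hit
pos 9: L -> hit
pos 10: P -> hit
pos 11: L -> hit
pos 12: U -> miss, evict D, frames (L P U)
At position 12, page D is evicted.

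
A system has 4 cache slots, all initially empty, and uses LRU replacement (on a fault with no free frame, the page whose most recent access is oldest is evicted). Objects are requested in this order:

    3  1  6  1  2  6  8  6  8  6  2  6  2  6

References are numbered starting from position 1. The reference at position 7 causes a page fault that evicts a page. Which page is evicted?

pos 1: 3 → miss, frames [3]
pos 2: 1 → miss, frames [3, 1]
pos 3: 6 → miss, frames [3, 1, 6]
pos 4: 1 → hit
pos 5: 2 → miss, frames [3, 6, 1, 2]
pos 6: 6 → hit
pos 7: 8 → miss, evict 3, frames [1, 2, 6, 8]
At position 7, page 3 is evicted.

3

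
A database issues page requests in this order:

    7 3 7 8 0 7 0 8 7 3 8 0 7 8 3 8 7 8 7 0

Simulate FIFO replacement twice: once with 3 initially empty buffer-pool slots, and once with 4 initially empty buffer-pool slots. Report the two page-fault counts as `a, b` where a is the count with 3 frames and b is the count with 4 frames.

3 frames: F F . F F F . . . F F F F . F F . . . F → 12 faults.
4 frames: F F . F F . . . . . . . . . . . . . . . → 4 faults.
4 < 12: adding a frame reduced faults, as is typical.

12, 4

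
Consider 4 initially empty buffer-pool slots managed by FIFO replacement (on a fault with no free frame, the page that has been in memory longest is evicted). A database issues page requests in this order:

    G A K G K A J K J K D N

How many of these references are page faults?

6

G -> fault, frames (G)
A -> fault, frames (G A)
K -> fault, frames (G A K)
G -> hit
K -> hit
A -> hit
J -> fault, frames (G A K J)
K -> hit
J -> hit
K -> hit
D -> fault, evict G, frames (A K J D)
N -> fault, evict A, frames (K J D N)
Page faults: 6.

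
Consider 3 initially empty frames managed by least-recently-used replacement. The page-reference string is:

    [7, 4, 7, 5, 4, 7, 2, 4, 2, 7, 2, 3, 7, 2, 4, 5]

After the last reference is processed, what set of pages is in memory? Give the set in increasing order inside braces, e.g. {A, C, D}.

7: miss, frames (7)
4: miss, frames (7 4)
7: hit
5: miss, frames (4 7 5)
4: hit
7: hit
2: miss, evict 5, frames (4 7 2)
4: hit
2: hit
7: hit
2: hit
3: miss, evict 4, frames (7 2 3)
7: hit
2: hit
4: miss, evict 3, frames (7 2 4)
5: miss, evict 7, frames (2 4 5)

{2, 4, 5}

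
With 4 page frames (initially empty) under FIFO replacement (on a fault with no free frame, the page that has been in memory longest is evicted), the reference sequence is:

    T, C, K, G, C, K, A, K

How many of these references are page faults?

T -> miss, frames [T]
C -> miss, frames [T, C]
K -> miss, frames [T, C, K]
G -> miss, frames [T, C, K, G]
C -> hit
K -> hit
A -> miss, evict T, frames [C, K, G, A]
K -> hit
Page faults: 5.

5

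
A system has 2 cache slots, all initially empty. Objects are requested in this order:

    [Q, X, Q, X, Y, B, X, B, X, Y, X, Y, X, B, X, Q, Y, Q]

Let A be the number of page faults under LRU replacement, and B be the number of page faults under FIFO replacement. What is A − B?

-1

Under LRU: F F . . F F F . . F . . . F . F F . → 9 faults.
Under FIFO: F F . . F F F . . F . . . F F F F . → 10 faults.
A − B = 9 − 10 = -1.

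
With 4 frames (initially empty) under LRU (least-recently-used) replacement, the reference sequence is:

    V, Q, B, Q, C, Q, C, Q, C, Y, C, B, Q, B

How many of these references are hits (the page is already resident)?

V → miss, frames [V]
Q → miss, frames [V, Q]
B → miss, frames [V, Q, B]
Q → hit
C → miss, frames [V, B, Q, C]
Q → hit
C → hit
Q → hit
C → hit
Y → miss, evict V, frames [B, Q, C, Y]
C → hit
B → hit
Q → hit
B → hit
Hits: 9.

9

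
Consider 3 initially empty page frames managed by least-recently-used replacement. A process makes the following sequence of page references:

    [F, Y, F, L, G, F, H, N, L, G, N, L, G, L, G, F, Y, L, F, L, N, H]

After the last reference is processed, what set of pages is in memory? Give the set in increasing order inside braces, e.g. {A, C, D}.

{H, L, N}

F -> fault, frames [F]
Y -> fault, frames [F, Y]
F -> hit
L -> fault, frames [Y, F, L]
G -> fault, evict Y, frames [F, L, G]
F -> hit
H -> fault, evict L, frames [G, F, H]
N -> fault, evict G, frames [F, H, N]
L -> fault, evict F, frames [H, N, L]
G -> fault, evict H, frames [N, L, G]
N -> hit
L -> hit
G -> hit
L -> hit
G -> hit
F -> fault, evict N, frames [L, G, F]
Y -> fault, evict L, frames [G, F, Y]
L -> fault, evict G, frames [F, Y, L]
F -> hit
L -> hit
N -> fault, evict Y, frames [F, L, N]
H -> fault, evict F, frames [L, N, H]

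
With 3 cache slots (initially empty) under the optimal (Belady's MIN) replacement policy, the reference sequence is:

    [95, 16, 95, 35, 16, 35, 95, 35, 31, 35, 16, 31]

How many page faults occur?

4

95 -> fault, frames (95)
16 -> fault, frames (95 16)
95 -> hit
35 -> fault, frames (95 16 35)
16 -> hit
35 -> hit
95 -> hit
35 -> hit
31 -> fault, evict 95, frames (16 35 31)
35 -> hit
16 -> hit
31 -> hit
Page faults: 4.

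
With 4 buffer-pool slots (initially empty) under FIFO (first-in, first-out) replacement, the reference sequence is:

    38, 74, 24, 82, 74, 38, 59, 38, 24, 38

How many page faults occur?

38 -> miss, frames (38)
74 -> miss, frames (38 74)
24 -> miss, frames (38 74 24)
82 -> miss, frames (38 74 24 82)
74 -> hit
38 -> hit
59 -> miss, evict 38, frames (74 24 82 59)
38 -> miss, evict 74, frames (24 82 59 38)
24 -> hit
38 -> hit
Page faults: 6.

6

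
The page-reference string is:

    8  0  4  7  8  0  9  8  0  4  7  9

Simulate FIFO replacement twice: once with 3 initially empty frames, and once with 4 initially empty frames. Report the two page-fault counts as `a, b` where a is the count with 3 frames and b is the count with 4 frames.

9, 10

3 frames: F F F F F F F . . F F . → 9 faults.
4 frames: F F F F . . F F F F F F → 10 faults.
10 > 9: adding a frame increased faults — Belady's anomaly.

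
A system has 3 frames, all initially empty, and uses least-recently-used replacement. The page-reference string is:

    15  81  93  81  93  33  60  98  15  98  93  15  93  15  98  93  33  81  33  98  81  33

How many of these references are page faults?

11

15 -> miss, frames (15)
81 -> miss, frames (15 81)
93 -> miss, frames (15 81 93)
81 -> hit
93 -> hit
33 -> miss, evict 15, frames (81 93 33)
60 -> miss, evict 81, frames (93 33 60)
98 -> miss, evict 93, frames (33 60 98)
15 -> miss, evict 33, frames (60 98 15)
98 -> hit
93 -> miss, evict 60, frames (15 98 93)
15 -> hit
93 -> hit
15 -> hit
98 -> hit
93 -> hit
33 -> miss, evict 15, frames (98 93 33)
81 -> miss, evict 98, frames (93 33 81)
33 -> hit
98 -> miss, evict 93, frames (81 33 98)
81 -> hit
33 -> hit
Page faults: 11.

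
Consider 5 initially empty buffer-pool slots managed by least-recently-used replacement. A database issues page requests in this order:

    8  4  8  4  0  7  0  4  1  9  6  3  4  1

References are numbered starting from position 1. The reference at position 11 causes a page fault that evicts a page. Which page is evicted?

pos 1: 8 → miss, frames [8]
pos 2: 4 → miss, frames [8, 4]
pos 3: 8 → hit
pos 4: 4 → hit
pos 5: 0 → miss, frames [8, 4, 0]
pos 6: 7 → miss, frames [8, 4, 0, 7]
pos 7: 0 → hit
pos 8: 4 → hit
pos 9: 1 → miss, frames [8, 7, 0, 4, 1]
pos 10: 9 → miss, evict 8, frames [7, 0, 4, 1, 9]
pos 11: 6 → miss, evict 7, frames [0, 4, 1, 9, 6]
At position 11, page 7 is evicted.

7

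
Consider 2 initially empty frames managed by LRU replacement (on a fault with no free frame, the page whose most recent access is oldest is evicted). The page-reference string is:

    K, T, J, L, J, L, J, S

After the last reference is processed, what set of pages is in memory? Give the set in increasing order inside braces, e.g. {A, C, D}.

{J, S}

K → fault, frames [K]
T → fault, frames [K, T]
J → fault, evict K, frames [T, J]
L → fault, evict T, frames [J, L]
J → hit
L → hit
J → hit
S → fault, evict L, frames [J, S]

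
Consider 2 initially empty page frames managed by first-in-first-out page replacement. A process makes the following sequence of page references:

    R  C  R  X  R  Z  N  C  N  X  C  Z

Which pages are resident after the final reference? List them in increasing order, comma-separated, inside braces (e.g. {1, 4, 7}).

{X, Z}

R -> fault, frames [R]
C -> fault, frames [R, C]
R -> hit
X -> fault, evict R, frames [C, X]
R -> fault, evict C, frames [X, R]
Z -> fault, evict X, frames [R, Z]
N -> fault, evict R, frames [Z, N]
C -> fault, evict Z, frames [N, C]
N -> hit
X -> fault, evict N, frames [C, X]
C -> hit
Z -> fault, evict C, frames [X, Z]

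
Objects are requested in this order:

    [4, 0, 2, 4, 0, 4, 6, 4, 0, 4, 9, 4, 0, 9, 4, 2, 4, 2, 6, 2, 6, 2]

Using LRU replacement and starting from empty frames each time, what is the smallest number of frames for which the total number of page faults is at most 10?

3

f=1: 22 faults
f=2: 13 faults
f=3: 7 faults
f=4: 7 faults
f=5: 5 faults
Smallest f with faults ≤ 10 is 3.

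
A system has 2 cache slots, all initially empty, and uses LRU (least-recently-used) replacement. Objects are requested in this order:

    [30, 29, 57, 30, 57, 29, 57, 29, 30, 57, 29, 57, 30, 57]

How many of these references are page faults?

9

30 -> fault, frames {30}
29 -> fault, frames {30,29}
57 -> fault, evict 30, frames {29,57}
30 -> fault, evict 29, frames {57,30}
57 -> hit
29 -> fault, evict 30, frames {57,29}
57 -> hit
29 -> hit
30 -> fault, evict 57, frames {29,30}
57 -> fault, evict 29, frames {30,57}
29 -> fault, evict 30, frames {57,29}
57 -> hit
30 -> fault, evict 29, frames {57,30}
57 -> hit
Page faults: 9.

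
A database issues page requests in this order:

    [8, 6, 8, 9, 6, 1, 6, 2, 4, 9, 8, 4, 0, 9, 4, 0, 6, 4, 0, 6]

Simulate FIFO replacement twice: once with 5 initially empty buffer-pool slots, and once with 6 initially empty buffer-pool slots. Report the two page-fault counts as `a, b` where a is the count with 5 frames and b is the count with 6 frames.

10, 7

5 frames: F F . F . F . F F . F . F F . . F . . . → 10 faults.
6 frames: F F . F . F . F F . . . F . . . . . . . → 7 faults.
7 < 10: adding a frame reduced faults, as is typical.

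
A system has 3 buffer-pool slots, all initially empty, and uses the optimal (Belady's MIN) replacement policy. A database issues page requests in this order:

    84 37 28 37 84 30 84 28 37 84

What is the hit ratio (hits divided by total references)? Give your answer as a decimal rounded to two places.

84 -> miss, frames {84}
37 -> miss, frames {84,37}
28 -> miss, frames {84,37,28}
37 -> hit
84 -> hit
30 -> miss, evict 37, frames {84,28,30}
84 -> hit
28 -> hit
37 -> miss, evict 30, frames {84,28,37}
84 -> hit
Hits: 5 of 10 references → 5/10 = 0.5000.

0.50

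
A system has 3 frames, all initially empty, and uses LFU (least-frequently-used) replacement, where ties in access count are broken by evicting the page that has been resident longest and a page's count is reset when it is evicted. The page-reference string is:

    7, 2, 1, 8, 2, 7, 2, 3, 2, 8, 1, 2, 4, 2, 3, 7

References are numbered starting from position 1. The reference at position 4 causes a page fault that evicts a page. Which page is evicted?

pos 1: 7 -> fault, frames (7)
pos 2: 2 -> fault, frames (7 2)
pos 3: 1 -> fault, frames (7 2 1)
pos 4: 8 -> fault, evict 7, frames (2 1 8)
At position 4, page 7 is evicted.

7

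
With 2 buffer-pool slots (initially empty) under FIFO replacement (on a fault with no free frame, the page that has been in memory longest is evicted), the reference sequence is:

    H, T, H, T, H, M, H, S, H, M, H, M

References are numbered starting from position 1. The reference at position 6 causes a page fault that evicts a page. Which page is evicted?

H

pos 1: H → miss, frames [H]
pos 2: T → miss, frames [H, T]
pos 3: H → hit
pos 4: T → hit
pos 5: H → hit
pos 6: M → miss, evict H, frames [T, M]
At position 6, page H is evicted.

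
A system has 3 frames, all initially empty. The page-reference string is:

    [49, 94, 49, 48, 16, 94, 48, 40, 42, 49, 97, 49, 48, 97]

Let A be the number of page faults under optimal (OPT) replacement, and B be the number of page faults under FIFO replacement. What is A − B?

Under OPT: F F . F F . . F F F F . . . → 8 faults.
Under FIFO: F F . F F . . F F F F . F . → 9 faults.
A − B = 8 − 9 = -1.

-1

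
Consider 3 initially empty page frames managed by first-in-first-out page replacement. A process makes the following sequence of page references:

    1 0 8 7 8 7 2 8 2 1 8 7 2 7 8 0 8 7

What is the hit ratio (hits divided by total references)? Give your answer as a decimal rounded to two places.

0.33

1 → fault, frames {1}
0 → fault, frames {1,0}
8 → fault, frames {1,0,8}
7 → fault, evict 1, frames {0,8,7}
8 → hit
7 → hit
2 → fault, evict 0, frames {8,7,2}
8 → hit
2 → hit
1 → fault, evict 8, frames {7,2,1}
8 → fault, evict 7, frames {2,1,8}
7 → fault, evict 2, frames {1,8,7}
2 → fault, evict 1, frames {8,7,2}
7 → hit
8 → hit
0 → fault, evict 8, frames {7,2,0}
8 → fault, evict 7, frames {2,0,8}
7 → fault, evict 2, frames {0,8,7}
Hits: 6 of 18 references → 6/18 = 0.3333.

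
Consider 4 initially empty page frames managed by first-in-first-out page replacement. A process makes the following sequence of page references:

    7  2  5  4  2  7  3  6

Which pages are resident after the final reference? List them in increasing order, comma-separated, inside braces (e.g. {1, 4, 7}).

{3, 4, 5, 6}

7 → fault, frames (7)
2 → fault, frames (7 2)
5 → fault, frames (7 2 5)
4 → fault, frames (7 2 5 4)
2 → hit
7 → hit
3 → fault, evict 7, frames (2 5 4 3)
6 → fault, evict 2, frames (5 4 3 6)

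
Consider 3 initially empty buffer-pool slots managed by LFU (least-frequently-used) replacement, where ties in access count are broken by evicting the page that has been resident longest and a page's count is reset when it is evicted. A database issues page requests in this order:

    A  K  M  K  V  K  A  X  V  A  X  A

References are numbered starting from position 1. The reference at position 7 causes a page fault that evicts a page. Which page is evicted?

M

pos 1: A → fault, frames (A)
pos 2: K → fault, frames (A K)
pos 3: M → fault, frames (A K M)
pos 4: K → hit
pos 5: V → fault, evict A, frames (K M V)
pos 6: K → hit
pos 7: A → fault, evict M, frames (K V A)
At position 7, page M is evicted.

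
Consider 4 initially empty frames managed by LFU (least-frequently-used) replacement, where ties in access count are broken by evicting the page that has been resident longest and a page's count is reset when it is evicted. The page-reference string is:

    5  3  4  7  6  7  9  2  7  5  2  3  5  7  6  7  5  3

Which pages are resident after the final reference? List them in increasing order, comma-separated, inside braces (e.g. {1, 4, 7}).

5 -> miss, frames [5]
3 -> miss, frames [5, 3]
4 -> miss, frames [5, 3, 4]
7 -> miss, frames [5, 3, 4, 7]
6 -> miss, evict 5, frames [3, 4, 7, 6]
7 -> hit
9 -> miss, evict 3, frames [4, 7, 6, 9]
2 -> miss, evict 4, frames [7, 6, 9, 2]
7 -> hit
5 -> miss, evict 6, frames [7, 9, 2, 5]
2 -> hit
3 -> miss, evict 9, frames [7, 2, 5, 3]
5 -> hit
7 -> hit
6 -> miss, evict 3, frames [7, 2, 5, 6]
7 -> hit
5 -> hit
3 -> miss, evict 6, frames [7, 2, 5, 3]

{2, 3, 5, 7}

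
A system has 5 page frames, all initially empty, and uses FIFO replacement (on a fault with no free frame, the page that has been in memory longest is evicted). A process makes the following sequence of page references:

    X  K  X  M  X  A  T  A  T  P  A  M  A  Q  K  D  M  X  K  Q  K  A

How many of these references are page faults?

X → miss, frames {X}
K → miss, frames {X,K}
X → hit
M → miss, frames {X,K,M}
X → hit
A → miss, frames {X,K,M,A}
T → miss, frames {X,K,M,A,T}
A → hit
T → hit
P → miss, evict X, frames {K,M,A,T,P}
A → hit
M → hit
A → hit
Q → miss, evict K, frames {M,A,T,P,Q}
K → miss, evict M, frames {A,T,P,Q,K}
D → miss, evict A, frames {T,P,Q,K,D}
M → miss, evict T, frames {P,Q,K,D,M}
X → miss, evict P, frames {Q,K,D,M,X}
K → hit
Q → hit
K → hit
A → miss, evict Q, frames {K,D,M,X,A}
Page faults: 12.

12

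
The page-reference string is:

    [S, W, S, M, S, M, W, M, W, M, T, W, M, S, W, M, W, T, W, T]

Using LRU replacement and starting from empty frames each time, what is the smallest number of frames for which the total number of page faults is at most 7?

3

f=1: 20 faults
f=2: 11 faults
f=3: 6 faults
f=4: 4 faults
Smallest f with faults ≤ 7 is 3.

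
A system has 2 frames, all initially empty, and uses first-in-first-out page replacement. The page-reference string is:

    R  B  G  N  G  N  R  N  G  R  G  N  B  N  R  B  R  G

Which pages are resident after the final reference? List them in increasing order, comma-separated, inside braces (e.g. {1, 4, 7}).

R: miss, frames (R)
B: miss, frames (R B)
G: miss, evict R, frames (B G)
N: miss, evict B, frames (G N)
G: hit
N: hit
R: miss, evict G, frames (N R)
N: hit
G: miss, evict N, frames (R G)
R: hit
G: hit
N: miss, evict R, frames (G N)
B: miss, evict G, frames (N B)
N: hit
R: miss, evict N, frames (B R)
B: hit
R: hit
G: miss, evict B, frames (R G)

{G, R}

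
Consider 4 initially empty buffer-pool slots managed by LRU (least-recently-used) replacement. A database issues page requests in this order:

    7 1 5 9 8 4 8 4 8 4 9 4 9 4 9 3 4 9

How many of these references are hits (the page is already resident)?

7 -> miss, frames (7)
1 -> miss, frames (7 1)
5 -> miss, frames (7 1 5)
9 -> miss, frames (7 1 5 9)
8 -> miss, evict 7, frames (1 5 9 8)
4 -> miss, evict 1, frames (5 9 8 4)
8 -> hit
4 -> hit
8 -> hit
4 -> hit
9 -> hit
4 -> hit
9 -> hit
4 -> hit
9 -> hit
3 -> miss, evict 5, frames (8 4 9 3)
4 -> hit
9 -> hit
Hits: 11.

11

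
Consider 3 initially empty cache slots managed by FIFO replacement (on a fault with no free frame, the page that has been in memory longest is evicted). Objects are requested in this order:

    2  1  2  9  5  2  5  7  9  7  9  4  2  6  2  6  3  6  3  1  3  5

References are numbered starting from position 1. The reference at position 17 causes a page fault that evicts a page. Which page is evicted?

4

pos 1: 2 → fault, frames [2]
pos 2: 1 → fault, frames [2, 1]
pos 3: 2 → hit
pos 4: 9 → fault, frames [2, 1, 9]
pos 5: 5 → fault, evict 2, frames [1, 9, 5]
pos 6: 2 → fault, evict 1, frames [9, 5, 2]
pos 7: 5 → hit
pos 8: 7 → fault, evict 9, frames [5, 2, 7]
pos 9: 9 → fault, evict 5, frames [2, 7, 9]
pos 10: 7 → hit
pos 11: 9 → hit
pos 12: 4 → fault, evict 2, frames [7, 9, 4]
pos 13: 2 → fault, evict 7, frames [9, 4, 2]
pos 14: 6 → fault, evict 9, frames [4, 2, 6]
pos 15: 2 → hit
pos 16: 6 → hit
pos 17: 3 → fault, evict 4, frames [2, 6, 3]
At position 17, page 4 is evicted.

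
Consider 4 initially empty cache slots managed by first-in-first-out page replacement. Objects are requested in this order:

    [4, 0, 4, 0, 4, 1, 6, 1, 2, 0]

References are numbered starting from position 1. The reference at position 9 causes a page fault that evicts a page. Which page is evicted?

4

pos 1: 4: miss, frames [4]
pos 2: 0: miss, frames [4, 0]
pos 3: 4: hit
pos 4: 0: hit
pos 5: 4: hit
pos 6: 1: miss, frames [4, 0, 1]
pos 7: 6: miss, frames [4, 0, 1, 6]
pos 8: 1: hit
pos 9: 2: miss, evict 4, frames [0, 1, 6, 2]
At position 9, page 4 is evicted.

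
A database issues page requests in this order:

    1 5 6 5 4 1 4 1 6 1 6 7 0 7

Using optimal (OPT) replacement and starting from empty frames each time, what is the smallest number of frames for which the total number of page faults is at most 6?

3

f=1: 14 faults
f=2: 8 faults
f=3: 6 faults
f=4: 6 faults
f=5: 6 faults
f=6: 6 faults
Smallest f with faults ≤ 6 is 3.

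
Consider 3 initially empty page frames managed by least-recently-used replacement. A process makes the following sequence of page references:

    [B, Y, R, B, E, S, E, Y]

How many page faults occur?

6

B: miss, frames {B}
Y: miss, frames {B,Y}
R: miss, frames {B,Y,R}
B: hit
E: miss, evict Y, frames {R,B,E}
S: miss, evict R, frames {B,E,S}
E: hit
Y: miss, evict B, frames {S,E,Y}
Page faults: 6.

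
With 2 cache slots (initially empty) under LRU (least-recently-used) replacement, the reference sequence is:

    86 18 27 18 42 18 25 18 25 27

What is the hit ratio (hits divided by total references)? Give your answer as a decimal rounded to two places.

86: miss, frames {86}
18: miss, frames {86,18}
27: miss, evict 86, frames {18,27}
18: hit
42: miss, evict 27, frames {18,42}
18: hit
25: miss, evict 42, frames {18,25}
18: hit
25: hit
27: miss, evict 18, frames {25,27}
Hits: 4 of 10 references → 4/10 = 0.4000.

0.40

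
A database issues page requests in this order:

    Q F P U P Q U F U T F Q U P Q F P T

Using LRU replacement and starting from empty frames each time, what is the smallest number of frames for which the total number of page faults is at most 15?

3

f=1: 18 faults
f=2: 16 faults
f=3: 12 faults
f=4: 7 faults
f=5: 5 faults
Smallest f with faults ≤ 15 is 3.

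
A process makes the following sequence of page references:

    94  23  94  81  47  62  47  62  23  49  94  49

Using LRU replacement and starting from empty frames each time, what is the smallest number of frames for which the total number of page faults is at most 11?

f=1: 12 faults
f=2: 8 faults
f=3: 8 faults
f=4: 8 faults
f=5: 7 faults
f=6: 6 faults
Smallest f with faults ≤ 11 is 2.

2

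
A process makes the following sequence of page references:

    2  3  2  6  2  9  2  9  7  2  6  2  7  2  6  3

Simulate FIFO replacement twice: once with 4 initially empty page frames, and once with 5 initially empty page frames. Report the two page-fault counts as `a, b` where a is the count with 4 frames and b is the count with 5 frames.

7, 5

4 frames: F F . F . F . . F F . . . . . F → 7 faults.
5 frames: F F . F . F . . F . . . . . . . → 5 faults.
5 < 7: adding a frame reduced faults, as is typical.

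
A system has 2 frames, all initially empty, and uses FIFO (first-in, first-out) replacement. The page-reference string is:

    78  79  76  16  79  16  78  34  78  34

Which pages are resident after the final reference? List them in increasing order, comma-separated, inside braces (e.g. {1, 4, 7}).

{34, 78}

78 → fault, frames {78}
79 → fault, frames {78,79}
76 → fault, evict 78, frames {79,76}
16 → fault, evict 79, frames {76,16}
79 → fault, evict 76, frames {16,79}
16 → hit
78 → fault, evict 16, frames {79,78}
34 → fault, evict 79, frames {78,34}
78 → hit
34 → hit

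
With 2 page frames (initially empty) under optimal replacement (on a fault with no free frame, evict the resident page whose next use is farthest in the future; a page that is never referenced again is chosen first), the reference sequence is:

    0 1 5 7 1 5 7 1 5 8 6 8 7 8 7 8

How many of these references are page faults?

0 -> miss, frames (0)
1 -> miss, frames (0 1)
5 -> miss, evict 0, frames (1 5)
7 -> miss, evict 5, frames (1 7)
1 -> hit
5 -> miss, evict 1, frames (7 5)
7 -> hit
1 -> miss, evict 7, frames (5 1)
5 -> hit
8 -> miss, evict 1, frames (5 8)
6 -> miss, evict 5, frames (8 6)
8 -> hit
7 -> miss, evict 6, frames (8 7)
8 -> hit
7 -> hit
8 -> hit
Page faults: 9.

9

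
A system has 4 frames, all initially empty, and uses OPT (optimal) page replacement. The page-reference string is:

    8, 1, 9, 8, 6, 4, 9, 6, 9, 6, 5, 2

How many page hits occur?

5

8 → miss, frames (8)
1 → miss, frames (8 1)
9 → miss, frames (8 1 9)
8 → hit
6 → miss, frames (8 1 9 6)
4 → miss, evict 1, frames (8 9 6 4)
9 → hit
6 → hit
9 → hit
6 → hit
5 → miss, evict 4, frames (8 9 6 5)
2 → miss, evict 5, frames (8 9 6 2)
Hits: 5.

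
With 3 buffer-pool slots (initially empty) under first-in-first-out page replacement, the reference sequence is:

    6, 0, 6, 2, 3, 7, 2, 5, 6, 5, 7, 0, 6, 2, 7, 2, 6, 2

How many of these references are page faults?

6 → miss, frames {6}
0 → miss, frames {6,0}
6 → hit
2 → miss, frames {6,0,2}
3 → miss, evict 6, frames {0,2,3}
7 → miss, evict 0, frames {2,3,7}
2 → hit
5 → miss, evict 2, frames {3,7,5}
6 → miss, evict 3, frames {7,5,6}
5 → hit
7 → hit
0 → miss, evict 7, frames {5,6,0}
6 → hit
2 → miss, evict 5, frames {6,0,2}
7 → miss, evict 6, frames {0,2,7}
2 → hit
6 → miss, evict 0, frames {2,7,6}
2 → hit
Page faults: 11.

11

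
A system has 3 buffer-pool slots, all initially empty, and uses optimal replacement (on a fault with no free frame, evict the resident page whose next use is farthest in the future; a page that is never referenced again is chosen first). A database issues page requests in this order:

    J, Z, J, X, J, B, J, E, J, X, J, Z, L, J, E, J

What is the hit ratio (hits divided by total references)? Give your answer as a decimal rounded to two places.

0.56

J: fault, frames (J)
Z: fault, frames (J Z)
J: hit
X: fault, frames (J Z X)
J: hit
B: fault, evict Z, frames (J X B)
J: hit
E: fault, evict B, frames (J X E)
J: hit
X: hit
J: hit
Z: fault, evict X, frames (J E Z)
L: fault, evict Z, frames (J E L)
J: hit
E: hit
J: hit
Hits: 9 of 16 references → 9/16 = 0.5625.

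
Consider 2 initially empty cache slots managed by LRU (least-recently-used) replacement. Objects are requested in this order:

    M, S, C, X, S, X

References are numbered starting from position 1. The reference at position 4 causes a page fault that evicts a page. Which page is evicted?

S

pos 1: M -> miss, frames (M)
pos 2: S -> miss, frames (M S)
pos 3: C -> miss, evict M, frames (S C)
pos 4: X -> miss, evict S, frames (C X)
At position 4, page S is evicted.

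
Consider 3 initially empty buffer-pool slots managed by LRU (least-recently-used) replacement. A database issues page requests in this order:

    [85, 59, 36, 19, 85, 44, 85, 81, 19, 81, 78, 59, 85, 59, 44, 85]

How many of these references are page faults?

12

85 → fault, frames {85}
59 → fault, frames {85,59}
36 → fault, frames {85,59,36}
19 → fault, evict 85, frames {59,36,19}
85 → fault, evict 59, frames {36,19,85}
44 → fault, evict 36, frames {19,85,44}
85 → hit
81 → fault, evict 19, frames {44,85,81}
19 → fault, evict 44, frames {85,81,19}
81 → hit
78 → fault, evict 85, frames {19,81,78}
59 → fault, evict 19, frames {81,78,59}
85 → fault, evict 81, frames {78,59,85}
59 → hit
44 → fault, evict 78, frames {85,59,44}
85 → hit
Page faults: 12.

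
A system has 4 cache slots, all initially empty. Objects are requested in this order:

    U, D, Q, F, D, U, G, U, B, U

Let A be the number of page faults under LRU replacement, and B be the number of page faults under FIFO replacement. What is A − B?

Under LRU: F F F F . . F . F . → 6 faults.
Under FIFO: F F F F . . F F F . → 7 faults.
A − B = 6 − 7 = -1.

-1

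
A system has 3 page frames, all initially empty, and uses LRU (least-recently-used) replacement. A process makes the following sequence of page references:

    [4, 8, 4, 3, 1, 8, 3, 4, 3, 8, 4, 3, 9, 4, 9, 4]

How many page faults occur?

7

4 → miss, frames (4)
8 → miss, frames (4 8)
4 → hit
3 → miss, frames (8 4 3)
1 → miss, evict 8, frames (4 3 1)
8 → miss, evict 4, frames (3 1 8)
3 → hit
4 → miss, evict 1, frames (8 3 4)
3 → hit
8 → hit
4 → hit
3 → hit
9 → miss, evict 8, frames (4 3 9)
4 → hit
9 → hit
4 → hit
Page faults: 7.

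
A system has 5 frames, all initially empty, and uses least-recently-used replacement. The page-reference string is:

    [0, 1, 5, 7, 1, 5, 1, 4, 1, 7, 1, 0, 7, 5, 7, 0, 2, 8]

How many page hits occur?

0 → miss, frames {0}
1 → miss, frames {0,1}
5 → miss, frames {0,1,5}
7 → miss, frames {0,1,5,7}
1 → hit
5 → hit
1 → hit
4 → miss, frames {0,7,5,1,4}
1 → hit
7 → hit
1 → hit
0 → hit
7 → hit
5 → hit
7 → hit
0 → hit
2 → miss, evict 4, frames {1,5,7,0,2}
8 → miss, evict 1, frames {5,7,0,2,8}
Hits: 11.

11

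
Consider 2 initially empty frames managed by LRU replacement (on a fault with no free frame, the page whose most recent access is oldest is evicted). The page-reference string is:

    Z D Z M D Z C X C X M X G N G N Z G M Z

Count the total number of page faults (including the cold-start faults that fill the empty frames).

Z -> fault, frames {Z}
D -> fault, frames {Z,D}
Z -> hit
M -> fault, evict D, frames {Z,M}
D -> fault, evict Z, frames {M,D}
Z -> fault, evict M, frames {D,Z}
C -> fault, evict D, frames {Z,C}
X -> fault, evict Z, frames {C,X}
C -> hit
X -> hit
M -> fault, evict C, frames {X,M}
X -> hit
G -> fault, evict M, frames {X,G}
N -> fault, evict X, frames {G,N}
G -> hit
N -> hit
Z -> fault, evict G, frames {N,Z}
G -> fault, evict N, frames {Z,G}
M -> fault, evict Z, frames {G,M}
Z -> fault, evict G, frames {M,Z}
Page faults: 14.

14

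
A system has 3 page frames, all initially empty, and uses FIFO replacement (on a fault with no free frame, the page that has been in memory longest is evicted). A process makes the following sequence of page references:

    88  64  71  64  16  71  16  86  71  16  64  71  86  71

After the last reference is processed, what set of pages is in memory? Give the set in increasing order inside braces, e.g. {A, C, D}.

{64, 71, 86}

88 → fault, frames (88)
64 → fault, frames (88 64)
71 → fault, frames (88 64 71)
64 → hit
16 → fault, evict 88, frames (64 71 16)
71 → hit
16 → hit
86 → fault, evict 64, frames (71 16 86)
71 → hit
16 → hit
64 → fault, evict 71, frames (16 86 64)
71 → fault, evict 16, frames (86 64 71)
86 → hit
71 → hit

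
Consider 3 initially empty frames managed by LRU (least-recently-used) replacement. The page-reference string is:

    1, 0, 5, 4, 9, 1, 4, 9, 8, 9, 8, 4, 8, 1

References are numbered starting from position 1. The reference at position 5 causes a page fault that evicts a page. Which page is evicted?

0

pos 1: 1 → miss, frames (1)
pos 2: 0 → miss, frames (1 0)
pos 3: 5 → miss, frames (1 0 5)
pos 4: 4 → miss, evict 1, frames (0 5 4)
pos 5: 9 → miss, evict 0, frames (5 4 9)
At position 5, page 0 is evicted.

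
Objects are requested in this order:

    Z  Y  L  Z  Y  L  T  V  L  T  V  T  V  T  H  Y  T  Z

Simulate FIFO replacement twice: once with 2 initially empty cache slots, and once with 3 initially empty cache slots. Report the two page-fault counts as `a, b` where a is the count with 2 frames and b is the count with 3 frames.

15, 9

2 frames: F F F F F F F F F F F . . . F F F F → 15 faults.
3 frames: F F F . . . F F . . . . . . F F F F → 9 faults.
9 < 15: adding a frame reduced faults, as is typical.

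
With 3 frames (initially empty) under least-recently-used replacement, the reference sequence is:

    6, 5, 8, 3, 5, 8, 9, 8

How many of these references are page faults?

6 → miss, frames {6}
5 → miss, frames {6,5}
8 → miss, frames {6,5,8}
3 → miss, evict 6, frames {5,8,3}
5 → hit
8 → hit
9 → miss, evict 3, frames {5,8,9}
8 → hit
Page faults: 5.

5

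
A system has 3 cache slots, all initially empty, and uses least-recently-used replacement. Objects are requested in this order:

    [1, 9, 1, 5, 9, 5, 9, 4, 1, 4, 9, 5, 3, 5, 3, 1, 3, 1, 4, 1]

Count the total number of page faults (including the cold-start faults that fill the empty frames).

1 → miss, frames {1}
9 → miss, frames {1,9}
1 → hit
5 → miss, frames {9,1,5}
9 → hit
5 → hit
9 → hit
4 → miss, evict 1, frames {5,9,4}
1 → miss, evict 5, frames {9,4,1}
4 → hit
9 → hit
5 → miss, evict 1, frames {4,9,5}
3 → miss, evict 4, frames {9,5,3}
5 → hit
3 → hit
1 → miss, evict 9, frames {5,3,1}
3 → hit
1 → hit
4 → miss, evict 5, frames {3,1,4}
1 → hit
Page faults: 9.

9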